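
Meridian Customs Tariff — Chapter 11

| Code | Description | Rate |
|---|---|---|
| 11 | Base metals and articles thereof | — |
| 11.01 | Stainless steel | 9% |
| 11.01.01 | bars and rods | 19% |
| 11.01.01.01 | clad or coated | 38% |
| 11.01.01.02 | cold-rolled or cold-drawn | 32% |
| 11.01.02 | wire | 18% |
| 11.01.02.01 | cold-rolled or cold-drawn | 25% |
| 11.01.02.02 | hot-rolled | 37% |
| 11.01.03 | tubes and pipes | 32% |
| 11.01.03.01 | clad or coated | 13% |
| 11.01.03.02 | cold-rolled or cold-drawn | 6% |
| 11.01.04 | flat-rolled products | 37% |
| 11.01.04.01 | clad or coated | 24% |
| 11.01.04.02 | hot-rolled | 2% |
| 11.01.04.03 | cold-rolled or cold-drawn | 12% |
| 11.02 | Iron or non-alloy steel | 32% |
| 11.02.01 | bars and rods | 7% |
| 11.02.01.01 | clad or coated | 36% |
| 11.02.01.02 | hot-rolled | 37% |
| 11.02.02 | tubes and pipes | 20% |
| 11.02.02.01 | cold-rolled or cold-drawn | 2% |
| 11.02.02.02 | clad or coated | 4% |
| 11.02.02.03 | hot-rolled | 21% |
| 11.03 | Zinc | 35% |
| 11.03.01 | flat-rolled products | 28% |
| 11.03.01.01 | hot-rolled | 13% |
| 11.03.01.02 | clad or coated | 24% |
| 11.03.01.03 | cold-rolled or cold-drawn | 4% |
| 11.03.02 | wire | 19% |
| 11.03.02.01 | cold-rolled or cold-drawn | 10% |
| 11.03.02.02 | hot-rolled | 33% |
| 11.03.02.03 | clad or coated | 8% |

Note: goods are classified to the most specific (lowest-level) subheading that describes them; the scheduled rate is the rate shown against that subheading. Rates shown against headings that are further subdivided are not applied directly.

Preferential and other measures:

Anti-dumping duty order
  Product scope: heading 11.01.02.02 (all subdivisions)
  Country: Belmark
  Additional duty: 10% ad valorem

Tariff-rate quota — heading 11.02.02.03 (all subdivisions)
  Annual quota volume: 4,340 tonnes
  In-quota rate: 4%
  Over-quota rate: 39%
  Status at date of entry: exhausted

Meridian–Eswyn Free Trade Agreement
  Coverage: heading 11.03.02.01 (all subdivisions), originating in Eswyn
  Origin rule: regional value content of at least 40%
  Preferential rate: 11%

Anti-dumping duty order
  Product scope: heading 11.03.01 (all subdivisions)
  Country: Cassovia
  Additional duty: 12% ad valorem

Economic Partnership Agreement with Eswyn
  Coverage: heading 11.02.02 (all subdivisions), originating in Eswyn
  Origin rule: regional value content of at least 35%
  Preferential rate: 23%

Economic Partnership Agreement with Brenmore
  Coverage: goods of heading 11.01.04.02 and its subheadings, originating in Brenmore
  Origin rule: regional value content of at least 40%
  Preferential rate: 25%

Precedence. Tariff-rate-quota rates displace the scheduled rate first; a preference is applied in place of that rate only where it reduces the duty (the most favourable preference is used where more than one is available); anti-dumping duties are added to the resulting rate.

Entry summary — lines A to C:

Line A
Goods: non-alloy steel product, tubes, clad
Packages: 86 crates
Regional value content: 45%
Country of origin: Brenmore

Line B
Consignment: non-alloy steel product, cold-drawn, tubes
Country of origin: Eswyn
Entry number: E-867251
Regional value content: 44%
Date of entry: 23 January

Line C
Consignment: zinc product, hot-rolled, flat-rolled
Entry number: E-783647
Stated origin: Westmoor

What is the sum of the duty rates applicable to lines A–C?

Line A: non-alloy steel → 11.02; tubes → 11.02.02; clad → 11.02.02.02. Scheduled 4%. Brenmore agreement on 11.01.04.02: 11.02.02.02 not covered. → 4%.
Line B: non-alloy steel → 11.02; tubes → 11.02.02; cold-drawn → 11.02.02.01. Scheduled 2%. Eswyn agreement on 11.03.02.01: 11.02.02.01 not covered; Eswyn agreement on 11.02.02: RVC ≥ 35% → 23% available; preference 23% not lower than 2% → no reduction. → 2%.
Line C: zinc → 11.03; flat-rolled → 11.03.01; hot-rolled → 11.03.01.01. Scheduled 13%. No special measure applies. → 13%.
Sum: 4% + 2% + 13% = 19%.

19%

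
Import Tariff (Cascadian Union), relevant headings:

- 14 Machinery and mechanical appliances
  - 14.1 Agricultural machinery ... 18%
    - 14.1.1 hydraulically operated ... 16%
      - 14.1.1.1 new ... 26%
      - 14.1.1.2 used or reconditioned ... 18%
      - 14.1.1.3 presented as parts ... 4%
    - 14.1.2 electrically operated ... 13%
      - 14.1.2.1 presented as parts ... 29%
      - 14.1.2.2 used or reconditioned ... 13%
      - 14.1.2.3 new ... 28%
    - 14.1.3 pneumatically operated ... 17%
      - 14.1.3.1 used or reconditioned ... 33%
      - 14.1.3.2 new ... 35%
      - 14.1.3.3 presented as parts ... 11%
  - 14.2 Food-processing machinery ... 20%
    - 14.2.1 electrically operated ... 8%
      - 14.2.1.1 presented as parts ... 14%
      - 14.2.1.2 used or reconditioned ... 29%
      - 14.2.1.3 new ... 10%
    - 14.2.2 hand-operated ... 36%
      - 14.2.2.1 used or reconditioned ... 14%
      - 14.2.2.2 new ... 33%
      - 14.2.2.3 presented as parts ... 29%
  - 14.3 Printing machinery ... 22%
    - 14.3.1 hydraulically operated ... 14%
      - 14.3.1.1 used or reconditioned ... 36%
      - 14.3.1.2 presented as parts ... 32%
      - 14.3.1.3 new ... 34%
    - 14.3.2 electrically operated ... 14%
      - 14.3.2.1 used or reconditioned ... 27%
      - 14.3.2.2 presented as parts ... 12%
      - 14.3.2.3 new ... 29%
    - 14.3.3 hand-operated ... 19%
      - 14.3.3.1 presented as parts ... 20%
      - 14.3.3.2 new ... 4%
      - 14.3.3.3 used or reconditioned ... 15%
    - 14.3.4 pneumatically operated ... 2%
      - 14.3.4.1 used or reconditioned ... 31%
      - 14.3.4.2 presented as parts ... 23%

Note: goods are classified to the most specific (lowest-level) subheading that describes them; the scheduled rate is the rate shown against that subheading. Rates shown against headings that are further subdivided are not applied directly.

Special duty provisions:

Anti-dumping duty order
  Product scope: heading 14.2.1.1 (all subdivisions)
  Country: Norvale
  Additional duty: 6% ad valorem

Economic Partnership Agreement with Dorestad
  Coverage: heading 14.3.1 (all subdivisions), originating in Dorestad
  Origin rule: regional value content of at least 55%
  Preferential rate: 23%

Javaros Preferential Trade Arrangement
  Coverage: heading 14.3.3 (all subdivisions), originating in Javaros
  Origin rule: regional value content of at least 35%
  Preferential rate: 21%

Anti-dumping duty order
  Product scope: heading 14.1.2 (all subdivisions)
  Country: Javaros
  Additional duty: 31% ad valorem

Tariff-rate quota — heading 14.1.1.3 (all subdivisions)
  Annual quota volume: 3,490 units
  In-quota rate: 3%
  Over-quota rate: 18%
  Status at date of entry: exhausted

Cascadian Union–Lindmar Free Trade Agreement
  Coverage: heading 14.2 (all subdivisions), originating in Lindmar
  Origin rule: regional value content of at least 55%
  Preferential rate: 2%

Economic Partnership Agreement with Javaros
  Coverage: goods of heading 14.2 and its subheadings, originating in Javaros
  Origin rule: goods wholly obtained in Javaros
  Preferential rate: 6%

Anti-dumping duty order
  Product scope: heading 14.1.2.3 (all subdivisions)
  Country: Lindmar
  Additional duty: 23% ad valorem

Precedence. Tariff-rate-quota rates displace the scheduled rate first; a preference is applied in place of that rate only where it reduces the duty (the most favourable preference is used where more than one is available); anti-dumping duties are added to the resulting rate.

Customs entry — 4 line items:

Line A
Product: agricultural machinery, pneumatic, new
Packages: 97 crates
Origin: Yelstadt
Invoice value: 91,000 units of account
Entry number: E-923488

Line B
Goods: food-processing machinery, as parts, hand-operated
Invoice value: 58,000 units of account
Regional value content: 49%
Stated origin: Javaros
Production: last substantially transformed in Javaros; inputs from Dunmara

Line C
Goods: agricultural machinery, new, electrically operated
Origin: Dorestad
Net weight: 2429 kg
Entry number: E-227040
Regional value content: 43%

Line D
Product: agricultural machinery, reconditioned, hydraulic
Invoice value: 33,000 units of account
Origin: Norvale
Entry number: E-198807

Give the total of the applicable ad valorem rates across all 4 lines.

Line A: agricultural → 14.1; pneumatic → 14.1.3; new → 14.1.3.2. Scheduled 35%. No special measure applies. → 35%.
Line B: food-processing → 14.2; hand-operated → 14.2.2; as parts → 14.2.2.3. Scheduled 29%. Javaros agreement on 14.3.3: 14.2.2.3 not covered; Javaros agreement on 14.2: not wholly obtained. → 29%.
Line C: agricultural → 14.1; electrically operated → 14.1.2; new → 14.1.2.3. Scheduled 28%. Dorestad agreement on 14.3.1: 14.1.2.3 not covered. → 28%.
Line D: agricultural → 14.1; hydraulic → 14.1.1; reconditioned → 14.1.1.2. Scheduled 18%. No special measure applies. → 18%.
Sum: 35% + 29% + 28% + 18% = 110%.

110%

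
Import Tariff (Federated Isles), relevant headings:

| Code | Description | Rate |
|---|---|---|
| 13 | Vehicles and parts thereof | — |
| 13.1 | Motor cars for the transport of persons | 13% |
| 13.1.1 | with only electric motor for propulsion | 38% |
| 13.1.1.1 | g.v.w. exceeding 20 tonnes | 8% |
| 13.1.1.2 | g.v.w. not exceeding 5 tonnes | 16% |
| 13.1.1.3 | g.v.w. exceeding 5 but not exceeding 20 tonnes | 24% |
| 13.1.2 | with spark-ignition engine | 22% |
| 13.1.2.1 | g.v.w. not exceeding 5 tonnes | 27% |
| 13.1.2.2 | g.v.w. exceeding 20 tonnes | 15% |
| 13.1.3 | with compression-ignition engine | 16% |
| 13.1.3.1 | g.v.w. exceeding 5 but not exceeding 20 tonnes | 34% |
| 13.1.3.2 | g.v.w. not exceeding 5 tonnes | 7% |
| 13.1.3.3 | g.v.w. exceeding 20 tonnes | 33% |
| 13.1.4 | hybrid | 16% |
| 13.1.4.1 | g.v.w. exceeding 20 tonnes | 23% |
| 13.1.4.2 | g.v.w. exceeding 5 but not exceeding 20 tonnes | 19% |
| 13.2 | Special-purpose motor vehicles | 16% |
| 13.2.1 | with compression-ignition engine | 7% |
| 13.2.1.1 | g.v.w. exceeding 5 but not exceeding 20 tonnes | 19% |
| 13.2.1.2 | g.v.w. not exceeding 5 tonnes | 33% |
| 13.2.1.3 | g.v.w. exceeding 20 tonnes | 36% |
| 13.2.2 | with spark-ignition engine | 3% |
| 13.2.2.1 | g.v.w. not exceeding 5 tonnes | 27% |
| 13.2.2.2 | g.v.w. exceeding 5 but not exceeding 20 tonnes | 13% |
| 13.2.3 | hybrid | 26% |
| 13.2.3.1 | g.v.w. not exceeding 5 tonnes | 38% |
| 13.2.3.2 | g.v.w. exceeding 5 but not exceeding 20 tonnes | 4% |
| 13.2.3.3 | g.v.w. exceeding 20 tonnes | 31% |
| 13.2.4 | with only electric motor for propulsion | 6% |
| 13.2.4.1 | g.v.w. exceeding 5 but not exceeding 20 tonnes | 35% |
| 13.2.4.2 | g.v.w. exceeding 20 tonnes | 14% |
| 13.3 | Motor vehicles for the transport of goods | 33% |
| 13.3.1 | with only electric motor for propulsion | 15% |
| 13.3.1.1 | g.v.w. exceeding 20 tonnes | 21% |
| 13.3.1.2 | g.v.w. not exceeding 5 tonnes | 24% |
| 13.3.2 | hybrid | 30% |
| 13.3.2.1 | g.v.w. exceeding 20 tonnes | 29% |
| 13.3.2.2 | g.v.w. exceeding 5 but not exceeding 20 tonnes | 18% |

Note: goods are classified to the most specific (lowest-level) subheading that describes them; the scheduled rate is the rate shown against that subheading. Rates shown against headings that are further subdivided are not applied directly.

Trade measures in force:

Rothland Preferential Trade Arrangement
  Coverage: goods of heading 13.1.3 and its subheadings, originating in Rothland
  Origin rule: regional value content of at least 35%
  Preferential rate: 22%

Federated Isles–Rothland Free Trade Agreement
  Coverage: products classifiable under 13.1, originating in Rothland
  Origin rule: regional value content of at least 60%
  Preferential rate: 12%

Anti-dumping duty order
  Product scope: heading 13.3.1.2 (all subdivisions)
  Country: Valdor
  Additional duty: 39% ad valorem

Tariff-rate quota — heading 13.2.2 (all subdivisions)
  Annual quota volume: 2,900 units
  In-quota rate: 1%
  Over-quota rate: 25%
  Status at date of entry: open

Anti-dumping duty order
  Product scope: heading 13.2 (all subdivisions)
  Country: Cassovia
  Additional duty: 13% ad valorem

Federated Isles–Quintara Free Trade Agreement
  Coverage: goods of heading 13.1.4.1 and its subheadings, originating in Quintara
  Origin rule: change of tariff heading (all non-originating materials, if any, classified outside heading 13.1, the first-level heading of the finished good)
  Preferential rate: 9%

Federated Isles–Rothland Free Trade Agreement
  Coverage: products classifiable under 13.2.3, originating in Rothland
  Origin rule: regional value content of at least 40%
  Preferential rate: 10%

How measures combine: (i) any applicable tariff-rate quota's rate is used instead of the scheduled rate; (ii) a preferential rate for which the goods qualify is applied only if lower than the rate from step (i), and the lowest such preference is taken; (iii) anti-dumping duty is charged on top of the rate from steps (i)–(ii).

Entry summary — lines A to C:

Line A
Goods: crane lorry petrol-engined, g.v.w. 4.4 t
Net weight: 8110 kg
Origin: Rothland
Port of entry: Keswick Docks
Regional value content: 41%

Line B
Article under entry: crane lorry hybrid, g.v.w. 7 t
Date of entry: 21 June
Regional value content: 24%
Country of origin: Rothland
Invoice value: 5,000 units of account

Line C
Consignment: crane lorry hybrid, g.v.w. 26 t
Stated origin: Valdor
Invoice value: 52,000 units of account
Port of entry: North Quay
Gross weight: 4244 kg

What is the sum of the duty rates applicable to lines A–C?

36%

Line A: crane lorry → 13.2; petrol-engined → 13.2.2; g.v.w. 4.4 t → 13.2.2.1. Scheduled 27%. quota on 13.2.2 open → in-quota 1%; Rothland agreement on 13.1.3: 13.2.2.1 not covered; Rothland agreement on 13.1: 13.2.2.1 not covered; Rothland agreement on 13.2.3: 13.2.2.1 not covered. → 1%.
Line B: crane lorry → 13.2; hybrid → 13.2.3; g.v.w. 7 t → 13.2.3.2. Scheduled 4%. Rothland agreement on 13.1.3: 13.2.3.2 not covered; Rothland agreement on 13.1: 13.2.3.2 not covered; Rothland agreement on 13.2.3: RVC < 40%. → 4%.
Line C: crane lorry → 13.2; hybrid → 13.2.3; g.v.w. 26 t → 13.2.3.3. Scheduled 31%. No special measure applies. → 31%.
Sum: 1% + 4% + 31% = 36%.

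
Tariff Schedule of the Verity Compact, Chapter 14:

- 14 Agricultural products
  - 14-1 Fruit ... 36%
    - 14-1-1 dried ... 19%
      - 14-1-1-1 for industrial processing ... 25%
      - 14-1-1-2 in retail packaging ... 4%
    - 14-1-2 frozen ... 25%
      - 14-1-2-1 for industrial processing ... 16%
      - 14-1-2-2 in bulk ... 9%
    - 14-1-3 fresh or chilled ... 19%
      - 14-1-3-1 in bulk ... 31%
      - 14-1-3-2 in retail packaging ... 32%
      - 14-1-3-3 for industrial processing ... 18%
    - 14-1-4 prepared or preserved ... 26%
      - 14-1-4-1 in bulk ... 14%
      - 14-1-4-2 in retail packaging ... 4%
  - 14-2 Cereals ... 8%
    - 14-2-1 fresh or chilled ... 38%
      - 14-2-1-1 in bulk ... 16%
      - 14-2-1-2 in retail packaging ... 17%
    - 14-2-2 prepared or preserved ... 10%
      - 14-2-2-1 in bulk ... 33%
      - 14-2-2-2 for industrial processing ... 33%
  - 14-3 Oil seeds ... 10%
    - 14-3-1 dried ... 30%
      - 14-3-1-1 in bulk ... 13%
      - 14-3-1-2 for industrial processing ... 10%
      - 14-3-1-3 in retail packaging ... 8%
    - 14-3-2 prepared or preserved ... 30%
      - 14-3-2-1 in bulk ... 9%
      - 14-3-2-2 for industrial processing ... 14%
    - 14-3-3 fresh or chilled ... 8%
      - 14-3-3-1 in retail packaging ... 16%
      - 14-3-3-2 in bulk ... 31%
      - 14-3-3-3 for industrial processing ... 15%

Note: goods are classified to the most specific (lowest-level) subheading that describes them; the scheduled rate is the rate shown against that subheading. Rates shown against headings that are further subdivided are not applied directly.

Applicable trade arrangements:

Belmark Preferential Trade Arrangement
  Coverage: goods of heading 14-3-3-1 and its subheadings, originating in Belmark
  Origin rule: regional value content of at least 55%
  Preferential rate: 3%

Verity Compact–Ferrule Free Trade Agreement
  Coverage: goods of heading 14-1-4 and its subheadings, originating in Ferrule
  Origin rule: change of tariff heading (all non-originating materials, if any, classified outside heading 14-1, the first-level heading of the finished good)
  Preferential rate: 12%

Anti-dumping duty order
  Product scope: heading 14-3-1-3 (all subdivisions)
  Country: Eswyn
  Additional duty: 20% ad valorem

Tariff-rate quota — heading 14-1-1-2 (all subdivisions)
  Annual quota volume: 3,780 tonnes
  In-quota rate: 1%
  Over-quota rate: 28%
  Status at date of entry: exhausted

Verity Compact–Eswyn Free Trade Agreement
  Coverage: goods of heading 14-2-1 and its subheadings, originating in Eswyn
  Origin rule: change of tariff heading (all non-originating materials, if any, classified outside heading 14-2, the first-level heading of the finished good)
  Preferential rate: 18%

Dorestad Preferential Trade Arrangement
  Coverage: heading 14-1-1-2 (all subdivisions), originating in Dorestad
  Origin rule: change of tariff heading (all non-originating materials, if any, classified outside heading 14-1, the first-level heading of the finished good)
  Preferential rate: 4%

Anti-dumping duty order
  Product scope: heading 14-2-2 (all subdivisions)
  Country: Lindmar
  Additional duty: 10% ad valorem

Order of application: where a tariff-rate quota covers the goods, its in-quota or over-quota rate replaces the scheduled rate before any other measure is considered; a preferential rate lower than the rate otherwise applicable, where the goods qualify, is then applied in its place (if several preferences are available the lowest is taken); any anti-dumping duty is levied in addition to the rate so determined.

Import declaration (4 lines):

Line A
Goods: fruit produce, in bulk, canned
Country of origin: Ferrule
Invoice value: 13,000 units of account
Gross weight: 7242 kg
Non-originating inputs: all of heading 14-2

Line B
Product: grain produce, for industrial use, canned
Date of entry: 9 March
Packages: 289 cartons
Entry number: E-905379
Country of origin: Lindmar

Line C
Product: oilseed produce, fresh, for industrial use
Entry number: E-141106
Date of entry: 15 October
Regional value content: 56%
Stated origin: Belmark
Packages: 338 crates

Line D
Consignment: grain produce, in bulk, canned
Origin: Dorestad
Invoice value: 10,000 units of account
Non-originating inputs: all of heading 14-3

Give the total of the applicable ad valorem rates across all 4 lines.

103%

Line A: fruit → 14-1; canned → 14-1-4; in bulk → 14-1-4-1. Scheduled 14%. Ferrule agreement on 14-1-4: CTH met → 12% available; preferential 12%. → 12%.
Line B: grain → 14-2; canned → 14-2-2; for industrial use → 14-2-2-2. Scheduled 33%. anti-dumping (Lindmar, 14-2-2): +10%; total 33% + 10% = 43%. → 43%.
Line C: oilseed → 14-3; fresh → 14-3-3; for industrial use → 14-3-3-3. Scheduled 15%. Belmark agreement on 14-3-3-1: 14-3-3-3 not covered. → 15%.
Line D: grain → 14-2; canned → 14-2-2; in bulk → 14-2-2-1. Scheduled 33%. Dorestad agreement on 14-1-1-2: 14-2-2-1 not covered. → 33%.
Sum: 12% + 43% + 15% + 33% = 103%.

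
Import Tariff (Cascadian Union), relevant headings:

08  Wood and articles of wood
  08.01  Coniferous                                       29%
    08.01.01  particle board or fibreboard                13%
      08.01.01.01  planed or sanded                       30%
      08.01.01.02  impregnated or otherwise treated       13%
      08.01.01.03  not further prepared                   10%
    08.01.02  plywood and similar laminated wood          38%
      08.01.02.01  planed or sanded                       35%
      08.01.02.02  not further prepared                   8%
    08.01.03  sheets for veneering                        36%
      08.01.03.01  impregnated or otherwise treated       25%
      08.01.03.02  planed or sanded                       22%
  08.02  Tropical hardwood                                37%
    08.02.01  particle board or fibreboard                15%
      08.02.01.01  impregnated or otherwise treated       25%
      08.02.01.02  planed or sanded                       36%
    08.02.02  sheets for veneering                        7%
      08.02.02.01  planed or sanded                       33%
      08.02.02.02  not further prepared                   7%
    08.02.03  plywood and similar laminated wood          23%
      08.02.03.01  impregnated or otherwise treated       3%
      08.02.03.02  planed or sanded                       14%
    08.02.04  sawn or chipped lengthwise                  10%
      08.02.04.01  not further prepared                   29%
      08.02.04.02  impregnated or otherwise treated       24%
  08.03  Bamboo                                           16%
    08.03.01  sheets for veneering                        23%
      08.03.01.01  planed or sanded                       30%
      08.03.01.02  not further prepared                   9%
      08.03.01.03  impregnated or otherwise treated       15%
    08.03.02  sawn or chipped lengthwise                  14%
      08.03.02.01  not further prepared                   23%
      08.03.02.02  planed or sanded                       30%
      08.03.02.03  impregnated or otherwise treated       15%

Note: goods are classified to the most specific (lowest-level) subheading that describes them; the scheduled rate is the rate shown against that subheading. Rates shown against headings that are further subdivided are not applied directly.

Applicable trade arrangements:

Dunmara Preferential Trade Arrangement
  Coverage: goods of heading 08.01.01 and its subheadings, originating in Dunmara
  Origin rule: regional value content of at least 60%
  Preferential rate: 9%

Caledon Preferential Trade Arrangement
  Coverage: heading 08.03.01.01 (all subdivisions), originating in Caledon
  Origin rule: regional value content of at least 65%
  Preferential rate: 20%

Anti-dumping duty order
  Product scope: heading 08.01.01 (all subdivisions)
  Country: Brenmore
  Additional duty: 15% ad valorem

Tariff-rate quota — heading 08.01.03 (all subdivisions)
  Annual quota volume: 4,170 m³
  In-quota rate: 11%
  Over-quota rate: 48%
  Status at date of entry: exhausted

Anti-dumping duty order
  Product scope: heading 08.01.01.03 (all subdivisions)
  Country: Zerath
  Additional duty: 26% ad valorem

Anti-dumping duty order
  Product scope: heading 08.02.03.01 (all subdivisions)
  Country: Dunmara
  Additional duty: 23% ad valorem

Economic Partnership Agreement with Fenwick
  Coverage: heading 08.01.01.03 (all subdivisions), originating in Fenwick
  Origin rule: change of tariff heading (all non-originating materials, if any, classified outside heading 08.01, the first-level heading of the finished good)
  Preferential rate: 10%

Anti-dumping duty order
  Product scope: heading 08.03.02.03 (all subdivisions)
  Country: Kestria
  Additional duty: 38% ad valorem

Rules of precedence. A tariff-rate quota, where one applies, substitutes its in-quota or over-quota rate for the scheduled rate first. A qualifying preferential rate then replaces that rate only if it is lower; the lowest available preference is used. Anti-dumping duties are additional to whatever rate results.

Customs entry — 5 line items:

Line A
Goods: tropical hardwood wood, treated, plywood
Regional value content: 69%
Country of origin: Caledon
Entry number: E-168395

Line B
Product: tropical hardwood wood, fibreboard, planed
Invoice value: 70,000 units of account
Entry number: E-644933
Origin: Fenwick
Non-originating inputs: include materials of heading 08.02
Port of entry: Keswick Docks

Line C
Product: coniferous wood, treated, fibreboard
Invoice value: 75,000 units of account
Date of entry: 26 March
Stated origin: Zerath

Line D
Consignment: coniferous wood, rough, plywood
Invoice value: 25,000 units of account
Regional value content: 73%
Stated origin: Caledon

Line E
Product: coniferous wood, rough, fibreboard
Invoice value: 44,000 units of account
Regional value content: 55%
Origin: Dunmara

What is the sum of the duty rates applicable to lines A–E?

70%

Line A: tropical hardwood → 08.02; plywood → 08.02.03; treated → 08.02.03.01. Scheduled 3%. Caledon agreement on 08.03.01.01: 08.02.03.01 not covered. → 3%.
Line B: tropical hardwood → 08.02; fibreboard → 08.02.01; planed → 08.02.01.02. Scheduled 36%. Fenwick agreement on 08.01.01.03: 08.02.01.02 not covered. → 36%.
Line C: coniferous → 08.01; fibreboard → 08.01.01; treated → 08.01.01.02. Scheduled 13%. No special measure applies. → 13%.
Line D: coniferous → 08.01; plywood → 08.01.02; rough → 08.01.02.02. Scheduled 8%. Caledon agreement on 08.03.01.01: 08.01.02.02 not covered. → 8%.
Line E: coniferous → 08.01; fibreboard → 08.01.01; rough → 08.01.01.03. Scheduled 10%. Dunmara agreement on 08.01.01: RVC < 60%. → 10%.
Sum: 3% + 36% + 13% + 8% + 10% = 70%.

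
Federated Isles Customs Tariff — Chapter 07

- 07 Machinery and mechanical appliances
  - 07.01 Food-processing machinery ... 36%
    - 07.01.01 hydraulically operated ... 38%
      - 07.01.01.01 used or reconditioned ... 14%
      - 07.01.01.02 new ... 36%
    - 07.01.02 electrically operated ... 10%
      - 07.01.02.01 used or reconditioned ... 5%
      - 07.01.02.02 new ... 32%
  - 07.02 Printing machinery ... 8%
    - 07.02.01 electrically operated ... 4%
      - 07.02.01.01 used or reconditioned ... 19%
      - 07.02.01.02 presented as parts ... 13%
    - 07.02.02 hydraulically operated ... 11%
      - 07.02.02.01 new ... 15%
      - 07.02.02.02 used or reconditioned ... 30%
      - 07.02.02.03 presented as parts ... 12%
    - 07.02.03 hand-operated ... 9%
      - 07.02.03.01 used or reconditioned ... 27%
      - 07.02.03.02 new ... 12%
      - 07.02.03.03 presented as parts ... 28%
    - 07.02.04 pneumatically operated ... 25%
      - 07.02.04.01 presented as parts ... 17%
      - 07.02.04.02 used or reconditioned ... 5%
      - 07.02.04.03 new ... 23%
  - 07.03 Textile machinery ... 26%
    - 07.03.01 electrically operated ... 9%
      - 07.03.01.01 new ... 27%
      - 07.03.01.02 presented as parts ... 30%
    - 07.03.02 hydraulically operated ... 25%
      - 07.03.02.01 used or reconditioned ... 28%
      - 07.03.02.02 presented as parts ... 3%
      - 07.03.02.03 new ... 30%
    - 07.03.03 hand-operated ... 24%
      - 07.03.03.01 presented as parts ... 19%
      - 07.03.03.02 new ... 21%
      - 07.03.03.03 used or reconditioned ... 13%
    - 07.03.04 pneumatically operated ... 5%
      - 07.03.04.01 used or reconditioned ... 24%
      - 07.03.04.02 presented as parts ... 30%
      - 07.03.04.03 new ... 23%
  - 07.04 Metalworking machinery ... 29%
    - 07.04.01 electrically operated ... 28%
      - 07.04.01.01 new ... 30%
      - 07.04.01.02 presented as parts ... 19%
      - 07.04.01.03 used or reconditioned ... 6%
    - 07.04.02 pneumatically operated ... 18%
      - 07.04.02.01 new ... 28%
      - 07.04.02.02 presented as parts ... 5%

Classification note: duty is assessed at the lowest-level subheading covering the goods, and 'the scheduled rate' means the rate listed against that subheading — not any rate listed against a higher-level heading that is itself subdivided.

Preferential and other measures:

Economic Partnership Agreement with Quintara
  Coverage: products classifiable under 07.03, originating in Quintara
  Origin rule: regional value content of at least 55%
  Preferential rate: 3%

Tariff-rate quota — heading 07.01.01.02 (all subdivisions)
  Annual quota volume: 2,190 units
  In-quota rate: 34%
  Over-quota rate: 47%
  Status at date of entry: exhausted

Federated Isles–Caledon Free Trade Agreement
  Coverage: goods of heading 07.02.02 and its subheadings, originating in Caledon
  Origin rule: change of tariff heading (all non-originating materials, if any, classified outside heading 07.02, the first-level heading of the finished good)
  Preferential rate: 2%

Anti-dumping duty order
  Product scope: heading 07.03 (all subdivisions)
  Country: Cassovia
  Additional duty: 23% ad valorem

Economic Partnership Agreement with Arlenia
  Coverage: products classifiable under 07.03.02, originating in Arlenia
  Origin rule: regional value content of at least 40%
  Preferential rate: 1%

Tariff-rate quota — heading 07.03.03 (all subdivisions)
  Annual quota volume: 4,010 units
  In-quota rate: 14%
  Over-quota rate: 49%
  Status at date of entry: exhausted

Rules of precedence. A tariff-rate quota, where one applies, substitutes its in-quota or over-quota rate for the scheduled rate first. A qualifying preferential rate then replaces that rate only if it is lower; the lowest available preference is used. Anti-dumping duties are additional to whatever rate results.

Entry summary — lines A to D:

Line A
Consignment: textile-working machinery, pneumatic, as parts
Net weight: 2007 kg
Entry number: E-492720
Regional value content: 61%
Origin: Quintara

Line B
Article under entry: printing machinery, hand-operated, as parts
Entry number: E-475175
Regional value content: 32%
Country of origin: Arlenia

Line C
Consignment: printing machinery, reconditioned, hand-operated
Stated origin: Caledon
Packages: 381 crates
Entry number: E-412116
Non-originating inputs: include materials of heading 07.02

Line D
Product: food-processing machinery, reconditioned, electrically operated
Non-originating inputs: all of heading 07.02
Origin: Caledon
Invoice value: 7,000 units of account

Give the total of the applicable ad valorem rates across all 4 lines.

Line A: textile-working → 07.03; pneumatic → 07.03.04; as parts → 07.03.04.02. Scheduled 30%. Quintara agreement on 07.03: RVC ≥ 55% → 3% available; preferential 3%. → 3%.
Line B: printing → 07.02; hand-operated → 07.02.03; as parts → 07.02.03.03. Scheduled 28%. Arlenia agreement on 07.03.02: 07.02.03.03 not covered. → 28%.
Line C: printing → 07.02; hand-operated → 07.02.03; reconditioned → 07.02.03.01. Scheduled 27%. Caledon agreement on 07.02.02: 07.02.03.01 not covered. → 27%.
Line D: food-processing → 07.01; electrically operated → 07.01.02; reconditioned → 07.01.02.01. Scheduled 5%. Caledon agreement on 07.02.02: 07.01.02.01 not covered. → 5%.
Sum: 3% + 28% + 27% + 5% = 63%.

63%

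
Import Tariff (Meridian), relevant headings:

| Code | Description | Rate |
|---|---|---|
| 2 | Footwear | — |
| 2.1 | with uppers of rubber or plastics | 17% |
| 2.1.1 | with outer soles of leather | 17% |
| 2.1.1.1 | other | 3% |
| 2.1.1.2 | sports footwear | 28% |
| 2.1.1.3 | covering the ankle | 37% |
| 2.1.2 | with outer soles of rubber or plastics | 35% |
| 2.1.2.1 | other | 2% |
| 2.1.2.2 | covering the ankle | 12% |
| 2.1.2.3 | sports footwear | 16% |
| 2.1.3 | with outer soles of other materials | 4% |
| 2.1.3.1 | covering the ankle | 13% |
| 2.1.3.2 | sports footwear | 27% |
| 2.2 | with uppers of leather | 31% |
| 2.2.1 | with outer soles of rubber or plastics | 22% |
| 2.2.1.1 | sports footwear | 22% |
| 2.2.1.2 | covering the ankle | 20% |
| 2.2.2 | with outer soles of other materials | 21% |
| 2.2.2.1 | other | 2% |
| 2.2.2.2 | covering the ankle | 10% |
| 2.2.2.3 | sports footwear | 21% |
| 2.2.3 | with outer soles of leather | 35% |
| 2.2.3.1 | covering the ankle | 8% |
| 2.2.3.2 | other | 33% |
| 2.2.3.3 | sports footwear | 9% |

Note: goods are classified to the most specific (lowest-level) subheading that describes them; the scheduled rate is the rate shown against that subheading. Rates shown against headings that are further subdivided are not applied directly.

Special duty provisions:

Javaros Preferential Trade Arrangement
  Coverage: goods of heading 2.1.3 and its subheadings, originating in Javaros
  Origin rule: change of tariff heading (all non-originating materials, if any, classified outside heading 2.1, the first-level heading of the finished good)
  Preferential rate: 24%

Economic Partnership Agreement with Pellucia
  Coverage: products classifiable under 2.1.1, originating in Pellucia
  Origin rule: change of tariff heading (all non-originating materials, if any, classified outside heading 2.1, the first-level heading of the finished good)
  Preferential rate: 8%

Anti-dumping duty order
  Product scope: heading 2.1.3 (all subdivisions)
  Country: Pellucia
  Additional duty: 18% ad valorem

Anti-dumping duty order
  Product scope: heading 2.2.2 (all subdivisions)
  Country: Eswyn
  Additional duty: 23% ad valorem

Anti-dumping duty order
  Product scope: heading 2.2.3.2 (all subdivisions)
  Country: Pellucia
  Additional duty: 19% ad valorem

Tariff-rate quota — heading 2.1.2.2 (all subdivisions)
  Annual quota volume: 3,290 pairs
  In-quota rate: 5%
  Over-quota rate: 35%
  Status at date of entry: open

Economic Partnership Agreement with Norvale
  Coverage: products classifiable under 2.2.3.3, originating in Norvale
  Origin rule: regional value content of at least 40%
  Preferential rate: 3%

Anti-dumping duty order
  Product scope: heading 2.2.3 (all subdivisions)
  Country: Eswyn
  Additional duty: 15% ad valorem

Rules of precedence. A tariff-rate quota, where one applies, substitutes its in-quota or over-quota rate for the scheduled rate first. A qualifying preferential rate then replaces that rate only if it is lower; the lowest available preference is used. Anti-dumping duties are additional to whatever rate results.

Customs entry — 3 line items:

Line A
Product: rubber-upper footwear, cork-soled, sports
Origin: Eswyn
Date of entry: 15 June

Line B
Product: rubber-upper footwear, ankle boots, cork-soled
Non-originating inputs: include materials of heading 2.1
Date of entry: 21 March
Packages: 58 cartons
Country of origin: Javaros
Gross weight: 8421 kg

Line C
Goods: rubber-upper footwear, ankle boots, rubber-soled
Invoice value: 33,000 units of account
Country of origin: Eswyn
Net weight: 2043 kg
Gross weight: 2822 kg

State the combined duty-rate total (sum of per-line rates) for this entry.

45%

Line A: rubber-upper → 2.1; cork-soled → 2.1.3; sports → 2.1.3.2. Scheduled 27%. No special measure applies. → 27%.
Line B: rubber-upper → 2.1; cork-soled → 2.1.3; ankle boots → 2.1.3.1. Scheduled 13%. Javaros agreement on 2.1.3: CTH not met. → 13%.
Line C: rubber-upper → 2.1; rubber-soled → 2.1.2; ankle boots → 2.1.2.2. Scheduled 12%. quota on 2.1.2.2 open → in-quota 5%. → 5%.
Sum: 27% + 13% + 5% = 45%.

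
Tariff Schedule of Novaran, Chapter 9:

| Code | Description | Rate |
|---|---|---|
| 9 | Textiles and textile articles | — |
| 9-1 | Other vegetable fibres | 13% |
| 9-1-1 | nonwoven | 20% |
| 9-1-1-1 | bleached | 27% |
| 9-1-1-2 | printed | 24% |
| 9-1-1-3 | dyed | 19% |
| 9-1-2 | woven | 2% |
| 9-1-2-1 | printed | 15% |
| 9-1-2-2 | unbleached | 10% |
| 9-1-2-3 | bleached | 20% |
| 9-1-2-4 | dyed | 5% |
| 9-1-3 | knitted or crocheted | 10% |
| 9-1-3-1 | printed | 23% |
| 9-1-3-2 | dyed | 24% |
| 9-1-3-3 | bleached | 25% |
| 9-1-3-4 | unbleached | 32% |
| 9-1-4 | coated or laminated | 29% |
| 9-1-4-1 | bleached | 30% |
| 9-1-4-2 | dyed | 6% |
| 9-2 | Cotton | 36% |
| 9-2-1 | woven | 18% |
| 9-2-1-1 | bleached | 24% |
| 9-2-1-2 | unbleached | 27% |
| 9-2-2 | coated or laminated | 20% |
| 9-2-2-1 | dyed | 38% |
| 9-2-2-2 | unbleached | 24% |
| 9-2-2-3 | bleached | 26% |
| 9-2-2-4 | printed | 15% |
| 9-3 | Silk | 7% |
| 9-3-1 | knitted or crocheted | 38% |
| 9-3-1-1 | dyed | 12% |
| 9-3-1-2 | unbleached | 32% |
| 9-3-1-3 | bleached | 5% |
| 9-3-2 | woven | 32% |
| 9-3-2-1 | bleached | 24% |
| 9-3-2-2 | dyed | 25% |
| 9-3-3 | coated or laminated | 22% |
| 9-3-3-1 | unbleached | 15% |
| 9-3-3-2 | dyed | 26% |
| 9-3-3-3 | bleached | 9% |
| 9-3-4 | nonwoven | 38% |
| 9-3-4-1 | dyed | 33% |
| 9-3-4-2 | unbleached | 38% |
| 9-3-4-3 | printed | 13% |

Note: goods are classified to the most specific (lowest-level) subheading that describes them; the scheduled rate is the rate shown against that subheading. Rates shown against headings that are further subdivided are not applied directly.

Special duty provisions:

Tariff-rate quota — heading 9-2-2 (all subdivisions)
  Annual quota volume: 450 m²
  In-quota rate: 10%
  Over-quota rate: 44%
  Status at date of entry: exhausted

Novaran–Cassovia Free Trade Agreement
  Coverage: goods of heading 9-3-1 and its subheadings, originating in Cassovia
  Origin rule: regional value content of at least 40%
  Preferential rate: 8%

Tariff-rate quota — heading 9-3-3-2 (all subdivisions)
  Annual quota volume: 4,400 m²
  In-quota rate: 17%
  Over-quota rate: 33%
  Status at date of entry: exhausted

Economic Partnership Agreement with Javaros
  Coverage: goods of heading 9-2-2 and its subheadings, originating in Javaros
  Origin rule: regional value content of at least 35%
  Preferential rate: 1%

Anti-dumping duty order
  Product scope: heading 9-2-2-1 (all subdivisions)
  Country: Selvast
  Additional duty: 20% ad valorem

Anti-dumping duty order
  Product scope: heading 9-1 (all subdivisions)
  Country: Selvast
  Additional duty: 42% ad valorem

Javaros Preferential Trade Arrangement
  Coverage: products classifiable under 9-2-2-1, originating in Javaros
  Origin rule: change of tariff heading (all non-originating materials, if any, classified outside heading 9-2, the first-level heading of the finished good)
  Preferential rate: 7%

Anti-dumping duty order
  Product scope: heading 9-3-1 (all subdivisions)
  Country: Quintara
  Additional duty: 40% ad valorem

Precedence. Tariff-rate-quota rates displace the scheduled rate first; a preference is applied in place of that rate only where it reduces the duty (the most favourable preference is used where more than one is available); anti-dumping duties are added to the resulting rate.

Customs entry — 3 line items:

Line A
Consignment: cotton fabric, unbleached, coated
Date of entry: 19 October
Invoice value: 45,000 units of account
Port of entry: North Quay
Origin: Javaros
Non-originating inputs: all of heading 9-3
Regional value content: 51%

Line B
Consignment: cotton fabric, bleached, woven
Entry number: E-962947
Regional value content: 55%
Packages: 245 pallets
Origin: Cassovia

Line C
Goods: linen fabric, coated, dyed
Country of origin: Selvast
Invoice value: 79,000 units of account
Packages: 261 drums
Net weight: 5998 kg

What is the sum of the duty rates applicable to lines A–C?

73%

Line A: cotton → 9-2; coated → 9-2-2; unbleached → 9-2-2-2. Scheduled 24%. quota on 9-2-2 exhausted → over-quota 44%; Javaros agreement on 9-2-2: RVC ≥ 35% → 1% available; Javaros agreement on 9-2-2-1: 9-2-2-2 not covered; preferential 1%. → 1%.
Line B: cotton → 9-2; woven → 9-2-1; bleached → 9-2-1-1. Scheduled 24%. Cassovia agreement on 9-3-1: 9-2-1-1 not covered. → 24%.
Line C: linen → 9-1; coated → 9-1-4; dyed → 9-1-4-2. Scheduled 6%. anti-dumping (Selvast, 9-1): +42%; total 6% + 42% = 48%. → 48%.
Sum: 1% + 24% + 48% = 73%.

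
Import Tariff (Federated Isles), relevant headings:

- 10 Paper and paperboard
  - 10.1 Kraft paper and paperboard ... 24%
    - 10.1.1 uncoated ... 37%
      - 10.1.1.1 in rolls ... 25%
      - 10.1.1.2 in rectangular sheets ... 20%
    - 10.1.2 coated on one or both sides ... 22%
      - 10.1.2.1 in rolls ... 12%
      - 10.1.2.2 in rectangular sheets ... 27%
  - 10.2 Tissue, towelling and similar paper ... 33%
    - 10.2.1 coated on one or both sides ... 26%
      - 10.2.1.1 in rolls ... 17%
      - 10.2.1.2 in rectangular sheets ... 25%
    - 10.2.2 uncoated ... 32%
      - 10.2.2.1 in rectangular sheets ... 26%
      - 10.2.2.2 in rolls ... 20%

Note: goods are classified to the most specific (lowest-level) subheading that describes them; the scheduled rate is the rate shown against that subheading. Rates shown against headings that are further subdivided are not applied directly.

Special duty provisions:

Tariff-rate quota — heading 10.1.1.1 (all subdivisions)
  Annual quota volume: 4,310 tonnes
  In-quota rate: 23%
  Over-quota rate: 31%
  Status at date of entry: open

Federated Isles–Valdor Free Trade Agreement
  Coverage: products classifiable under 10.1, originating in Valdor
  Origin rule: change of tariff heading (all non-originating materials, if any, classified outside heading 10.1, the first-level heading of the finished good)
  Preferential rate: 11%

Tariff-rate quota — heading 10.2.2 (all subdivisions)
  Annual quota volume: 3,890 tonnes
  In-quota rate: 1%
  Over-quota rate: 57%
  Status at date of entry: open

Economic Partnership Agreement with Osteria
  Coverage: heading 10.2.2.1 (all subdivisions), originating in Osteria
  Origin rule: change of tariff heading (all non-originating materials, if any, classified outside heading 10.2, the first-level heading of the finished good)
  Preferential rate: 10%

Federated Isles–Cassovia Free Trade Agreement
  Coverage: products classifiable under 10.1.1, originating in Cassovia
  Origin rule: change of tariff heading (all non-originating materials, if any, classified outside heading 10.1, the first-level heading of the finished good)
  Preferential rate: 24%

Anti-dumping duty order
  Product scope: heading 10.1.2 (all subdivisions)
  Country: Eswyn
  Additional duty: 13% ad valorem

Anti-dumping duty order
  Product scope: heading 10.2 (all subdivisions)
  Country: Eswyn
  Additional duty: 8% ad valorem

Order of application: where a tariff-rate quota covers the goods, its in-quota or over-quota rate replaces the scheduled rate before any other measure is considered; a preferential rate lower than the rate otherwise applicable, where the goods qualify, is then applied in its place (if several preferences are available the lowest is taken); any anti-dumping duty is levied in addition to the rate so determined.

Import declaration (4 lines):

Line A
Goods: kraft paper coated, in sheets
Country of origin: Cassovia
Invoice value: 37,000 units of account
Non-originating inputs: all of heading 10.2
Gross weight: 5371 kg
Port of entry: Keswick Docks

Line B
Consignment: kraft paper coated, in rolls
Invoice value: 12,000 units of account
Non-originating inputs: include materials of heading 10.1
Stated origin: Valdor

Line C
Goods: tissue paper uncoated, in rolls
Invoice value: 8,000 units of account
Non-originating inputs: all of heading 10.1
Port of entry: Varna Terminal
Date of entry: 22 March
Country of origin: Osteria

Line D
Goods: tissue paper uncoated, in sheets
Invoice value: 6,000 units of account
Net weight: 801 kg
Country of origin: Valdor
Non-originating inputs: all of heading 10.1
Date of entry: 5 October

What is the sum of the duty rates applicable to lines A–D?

41%

Line A: kraft paper → 10.1; coated → 10.1.2; in sheets → 10.1.2.2. Scheduled 27%. Cassovia agreement on 10.1.1: 10.1.2.2 not covered. → 27%.
Line B: kraft paper → 10.1; coated → 10.1.2; in rolls → 10.1.2.1. Scheduled 12%. Valdor agreement on 10.1: CTH not met. → 12%.
Line C: tissue paper → 10.2; uncoated → 10.2.2; in rolls → 10.2.2.2. Scheduled 20%. quota on 10.2.2 open → in-quota 1%; Osteria agreement on 10.2.2.1: 10.2.2.2 not covered. → 1%.
Line D: tissue paper → 10.2; uncoated → 10.2.2; in sheets → 10.2.2.1. Scheduled 26%. quota on 10.2.2 open → in-quota 1%; Valdor agreement on 10.1: 10.2.2.1 not covered. → 1%.
Sum: 27% + 12% + 1% + 1% = 41%.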